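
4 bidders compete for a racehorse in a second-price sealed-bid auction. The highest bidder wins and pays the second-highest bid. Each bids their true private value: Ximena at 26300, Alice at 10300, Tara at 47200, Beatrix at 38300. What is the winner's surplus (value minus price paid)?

Sorted high to low: Tara 47200 > Beatrix 38300 > Ximena 26300 > Alice 10300.
Tara wins with the top bid and pays the second-highest, 38300.
Surplus = 47200 − 38300 = 8900.

8900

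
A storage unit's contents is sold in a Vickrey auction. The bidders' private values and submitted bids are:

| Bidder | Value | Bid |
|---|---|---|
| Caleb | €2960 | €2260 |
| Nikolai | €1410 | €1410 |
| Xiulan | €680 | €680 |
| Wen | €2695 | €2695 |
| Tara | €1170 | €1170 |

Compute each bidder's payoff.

Ordered from highest: Wen €2695 > Caleb €2260 > Nikolai €1410 > Tara €1170 > Xiulan €680.
Wen has the top bid and wins; the price is the second-highest bid, €2260.
Wen's payoff = €2695 − €2260 = €435. All other bidders lose, so their payoff is 0.

Payoffs: Caleb €0, Nikolai €0, Xiulan €0, Wen €435, Tara €0.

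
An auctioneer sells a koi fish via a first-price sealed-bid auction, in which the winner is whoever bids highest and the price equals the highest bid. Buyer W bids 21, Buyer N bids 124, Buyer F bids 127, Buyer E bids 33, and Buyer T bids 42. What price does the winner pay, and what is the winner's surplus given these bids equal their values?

Ranking the bids: Buyer F 127, then Buyer N 124, then Buyer T 42, then Buyer E 33, then Buyer W 21.
Buyer F is the highest bidder, so Buyer F wins.
Under the first-price rule, the price is the highest bid: 127.
Surplus = 127 − 127 = 0.

The winner pays 127 for a surplus of 0.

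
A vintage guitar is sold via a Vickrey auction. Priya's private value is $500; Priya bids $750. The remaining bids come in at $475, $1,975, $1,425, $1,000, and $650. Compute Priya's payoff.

$0

Highest competing bid: $1,975.
Priya's bid $750 is not the highest, so Priya loses, pays nothing, and earns zero payoff.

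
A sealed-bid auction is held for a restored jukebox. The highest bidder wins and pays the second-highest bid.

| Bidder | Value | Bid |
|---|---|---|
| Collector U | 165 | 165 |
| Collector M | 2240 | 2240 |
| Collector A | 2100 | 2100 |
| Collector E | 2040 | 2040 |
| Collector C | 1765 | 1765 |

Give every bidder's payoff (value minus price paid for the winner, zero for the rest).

Collector U 0, Collector M 140, Collector A 0, Collector E 0, Collector C 0.

Ordered from highest: Collector M 2240 > Collector A 2100 > Collector E 2040 > Collector C 1765 > Collector U 165.
Collector M has the top bid and wins; the price is the second-highest bid, 2100.
Collector M's payoff = 2240 − 2100 = 140. All other bidders lose, so their payoff is 0.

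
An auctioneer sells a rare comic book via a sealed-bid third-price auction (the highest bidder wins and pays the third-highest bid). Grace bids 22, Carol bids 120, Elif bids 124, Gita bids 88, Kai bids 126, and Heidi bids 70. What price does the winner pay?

Bids in descending order: Kai 126, then Elif 124, then Carol 120, then Gita 88, then Heidi 70, then Grace 22.
Kai is the highest bidder, so Kai wins.
Under the third-price rule, the price is the third-highest bid: 120.

The winner pays 120.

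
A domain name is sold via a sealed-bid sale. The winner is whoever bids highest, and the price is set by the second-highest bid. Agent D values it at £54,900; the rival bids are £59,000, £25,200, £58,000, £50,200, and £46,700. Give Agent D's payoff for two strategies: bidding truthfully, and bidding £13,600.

(a) £0  (b) £0

The highest competing bid is £59,000.
Bidding truthfully at £54,900: the top bid is £59,000 (a rival), so Agent D loses. Payoff = £0.
Bidding £13,600: the top bid is £59,000 (a rival), so Agent D loses. Payoff = £0.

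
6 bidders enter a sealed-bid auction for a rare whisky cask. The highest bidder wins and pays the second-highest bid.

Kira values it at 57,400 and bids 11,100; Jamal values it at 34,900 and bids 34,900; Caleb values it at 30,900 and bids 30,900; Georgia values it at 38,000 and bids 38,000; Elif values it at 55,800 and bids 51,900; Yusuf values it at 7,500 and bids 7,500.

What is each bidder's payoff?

Ordered from highest: Elif 51,900; Georgia 38,000; Jamal 34,900; Caleb 30,900; Kira 11,100; Yusuf 7,500.
Elif has the top bid and wins; the price is the second-highest bid, 38,000.
Elif's payoff = 55,800 − 38,000 = 17,800. All other bidders lose, so their payoff is 0.

Kira 0, Jamal 0, Caleb 0, Georgia 0, Elif 17,800, Yusuf 0.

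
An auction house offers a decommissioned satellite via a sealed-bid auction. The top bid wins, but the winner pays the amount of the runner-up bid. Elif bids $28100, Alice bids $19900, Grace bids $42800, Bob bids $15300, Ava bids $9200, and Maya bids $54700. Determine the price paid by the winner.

Ordered from highest: Maya $54700, then Grace $42800, then Elif $28100, then Alice $19900, then Bob $15300, then Ava $9200.
Maya has the highest bid, so Maya wins.
The second-highest bid is $42800, so that is what Maya pays.

$42800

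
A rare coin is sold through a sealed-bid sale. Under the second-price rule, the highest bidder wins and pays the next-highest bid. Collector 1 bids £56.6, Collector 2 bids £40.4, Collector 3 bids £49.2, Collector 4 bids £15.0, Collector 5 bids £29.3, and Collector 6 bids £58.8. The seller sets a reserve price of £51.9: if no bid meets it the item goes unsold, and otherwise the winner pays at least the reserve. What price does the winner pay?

Ranking the bids: Collector 6 £58.8 > Collector 1 £56.6 > Collector 3 £49.2 > Collector 2 £40.4 > Collector 5 £29.3 > Collector 4 £15.0.
Collector 6 has the highest bid, so Collector 6 wins.
The second-highest bid is £56.6, which exceeds the reserve, so that sets the price.

£56.6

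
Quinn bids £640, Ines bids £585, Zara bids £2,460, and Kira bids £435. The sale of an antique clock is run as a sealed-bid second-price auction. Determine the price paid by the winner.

Price paid: £640.

Sorted high to low: Zara £2,460 > Quinn £640 > Ines £585 > Kira £435.
Zara has the highest bid, so Zara wins.
The second-highest bid is £640, so that is what Zara pays.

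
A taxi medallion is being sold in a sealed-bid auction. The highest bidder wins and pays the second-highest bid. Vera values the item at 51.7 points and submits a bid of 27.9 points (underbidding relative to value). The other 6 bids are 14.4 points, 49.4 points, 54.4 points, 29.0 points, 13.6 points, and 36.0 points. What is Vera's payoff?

Highest competing bid: 54.4 points.
Vera's bid 27.9 points is not the highest, so Vera loses, pays nothing, and earns zero payoff.

Payoff = 0.0 points.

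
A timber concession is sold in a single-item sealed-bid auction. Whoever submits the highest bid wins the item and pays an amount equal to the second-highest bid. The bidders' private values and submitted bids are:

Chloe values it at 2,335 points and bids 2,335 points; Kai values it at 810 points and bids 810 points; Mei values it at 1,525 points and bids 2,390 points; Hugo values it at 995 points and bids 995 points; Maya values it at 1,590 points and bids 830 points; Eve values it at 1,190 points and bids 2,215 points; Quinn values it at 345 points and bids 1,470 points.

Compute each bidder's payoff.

Chloe 0 points, Kai 0 points, Mei -810 points, Hugo 0 points, Maya 0 points, Eve 0 points, Quinn 0 points.

Bids in descending order: Mei 2,390 points > Chloe 2,335 points > Eve 2,215 points > Quinn 1,470 points > Hugo 995 points > Maya 830 points > Kai 810 points.
Mei has the top bid and wins; the price is the second-highest bid, 2,335 points.
Mei's payoff = 1,525 points − 2,335 points = -810 points. All other bidders lose, so their payoff is 0.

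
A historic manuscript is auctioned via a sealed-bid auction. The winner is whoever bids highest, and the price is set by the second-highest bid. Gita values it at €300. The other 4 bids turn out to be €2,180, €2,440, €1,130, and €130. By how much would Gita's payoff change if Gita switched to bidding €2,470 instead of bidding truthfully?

The highest competing bid is €2,440.
Bidding truthfully at €300: the top bid is €2,440 (a rival), so Gita loses. Payoff = €0.
Bidding €2,470: Gita has the top bid, wins, and pays the second-highest bid €2,440. Payoff = €300 − €2,440 = -€2,140.
Change = -€2,140 − €0 = -€2,140.
This is the dominant-strategy logic: truthful bidding weakly beats any alternative.

-€2,140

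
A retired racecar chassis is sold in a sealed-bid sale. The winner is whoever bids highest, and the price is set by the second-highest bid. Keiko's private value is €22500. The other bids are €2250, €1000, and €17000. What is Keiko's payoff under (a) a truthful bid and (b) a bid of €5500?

Truthful: €5500; alternative: €0.

The highest competing bid is €17000.
Bidding truthfully at €22500: Keiko has the top bid, wins, and pays the second-highest bid €17000. Payoff = €22500 − €17000 = €5500.
Bidding €5500: the top bid is €17000 (a rival), so Keiko loses. Payoff = €0.
Deviating from a truthful bid can only lose payoff in a second-price auction — never gain.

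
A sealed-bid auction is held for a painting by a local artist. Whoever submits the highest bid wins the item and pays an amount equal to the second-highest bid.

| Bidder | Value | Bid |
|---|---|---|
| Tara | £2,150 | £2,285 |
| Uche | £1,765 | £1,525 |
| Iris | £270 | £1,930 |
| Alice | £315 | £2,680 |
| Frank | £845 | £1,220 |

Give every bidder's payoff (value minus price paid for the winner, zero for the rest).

Payoffs: Tara £0, Uche £0, Iris £0, Alice -£1,970, Frank £0.

Sorted high to low: Alice £2,680 > Tara £2,285 > Iris £1,930 > Uche £1,525 > Frank £1,220.
Alice has the top bid and wins; the price is the second-highest bid, £2,285.
Alice's payoff = £315 − £2,285 = -£1,970. All other bidders lose, so their payoff is 0.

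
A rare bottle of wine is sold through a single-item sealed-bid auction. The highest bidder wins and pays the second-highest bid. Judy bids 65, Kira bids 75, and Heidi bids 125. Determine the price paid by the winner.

Ordered from highest: Heidi 125, then Kira 75, then Judy 65.
Heidi has the highest bid, so Heidi wins.
The second-highest bid is 75, so that is what Heidi pays.

Price paid: 75.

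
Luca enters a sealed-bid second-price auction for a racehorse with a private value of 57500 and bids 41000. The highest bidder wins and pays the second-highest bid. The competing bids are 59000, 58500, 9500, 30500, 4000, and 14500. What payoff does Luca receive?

Highest competing bid: 59000.
Luca's bid 41000 is not the highest, so Luca loses, pays nothing, and earns zero payoff.

Payoff = 0.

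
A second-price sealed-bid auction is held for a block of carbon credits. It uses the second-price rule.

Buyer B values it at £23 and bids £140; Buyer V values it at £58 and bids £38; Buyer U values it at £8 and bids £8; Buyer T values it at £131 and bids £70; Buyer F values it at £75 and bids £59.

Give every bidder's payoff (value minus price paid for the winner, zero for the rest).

Buyer B -£47, Buyer V £0, Buyer U £0, Buyer T £0, Buyer F £0.

Ranking the bids: Buyer B £140; Buyer T £70; Buyer F £59; Buyer V £38; Buyer U £8.
Buyer B has the top bid and wins; the price is the second-highest bid, £70.
Buyer B's payoff = £23 − £70 = -£47. All other bidders lose, so their payoff is 0.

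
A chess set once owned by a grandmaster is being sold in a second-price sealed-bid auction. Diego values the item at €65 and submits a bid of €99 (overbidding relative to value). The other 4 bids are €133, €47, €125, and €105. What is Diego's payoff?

Highest competing bid: €133.
Diego's bid €99 is not the highest, so Diego loses, pays nothing, and earns zero payoff.

Diego's payoff: €0.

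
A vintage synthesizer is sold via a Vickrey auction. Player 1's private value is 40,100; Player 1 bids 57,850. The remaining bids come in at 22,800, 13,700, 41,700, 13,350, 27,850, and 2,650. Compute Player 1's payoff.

Highest competing bid: 41,700.
Player 1's bid 57,850 is the highest overall, so Player 1 wins and pays the second-highest bid, 41,700.
Payoff = value − price = 40,100 − 41,700 = -1,600.
Overbidding won the item at a price above value — truthful bidding would have avoided this loss.

-1,600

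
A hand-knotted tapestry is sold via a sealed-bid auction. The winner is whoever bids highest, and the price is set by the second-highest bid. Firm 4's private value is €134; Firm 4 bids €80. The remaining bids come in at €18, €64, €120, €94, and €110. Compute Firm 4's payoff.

Payoff = €0.

Highest competing bid: €120.
Firm 4's bid €80 is not the highest, so Firm 4 loses, pays nothing, and earns zero payoff.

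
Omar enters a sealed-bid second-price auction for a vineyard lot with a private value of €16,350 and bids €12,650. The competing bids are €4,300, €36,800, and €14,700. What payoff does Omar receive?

Highest competing bid: €36,800.
Omar's bid €12,650 is not the highest, so Omar loses, pays nothing, and earns zero payoff.

Payoff = €0.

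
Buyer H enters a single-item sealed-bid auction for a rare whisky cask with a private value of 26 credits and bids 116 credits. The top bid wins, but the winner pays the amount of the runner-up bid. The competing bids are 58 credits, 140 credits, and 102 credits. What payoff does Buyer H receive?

Highest competing bid: 140 credits.
Buyer H's bid 116 credits is not the highest, so Buyer H loses, pays nothing, and earns zero payoff.

Buyer H's payoff: 0 credits.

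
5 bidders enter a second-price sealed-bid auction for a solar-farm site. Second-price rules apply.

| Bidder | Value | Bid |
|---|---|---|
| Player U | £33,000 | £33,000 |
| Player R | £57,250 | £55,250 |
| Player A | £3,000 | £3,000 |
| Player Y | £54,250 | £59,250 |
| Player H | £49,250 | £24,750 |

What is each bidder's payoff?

Bids in descending order: Player Y £59,250, then Player R £55,250, then Player U £33,000, then Player H £24,750, then Player A £3,000.
Player Y has the top bid and wins; the price is the second-highest bid, £55,250.
Player Y's payoff = £54,250 − £55,250 = -£1,000. All other bidders lose, so their payoff is 0.

Player U £0, Player R £0, Player A £0, Player Y -£1,000, Player H £0.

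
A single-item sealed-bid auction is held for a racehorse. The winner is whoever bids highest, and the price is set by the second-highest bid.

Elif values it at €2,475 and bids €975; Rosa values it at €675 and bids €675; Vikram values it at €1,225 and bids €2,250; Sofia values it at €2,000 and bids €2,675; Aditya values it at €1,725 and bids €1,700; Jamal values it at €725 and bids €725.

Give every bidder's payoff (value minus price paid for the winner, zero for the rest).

Payoffs: Elif €0, Rosa €0, Vikram €0, Sofia -€250, Aditya €0, Jamal €0.

Sorted high to low: Sofia €2,675 > Vikram €2,250 > Aditya €1,700 > Elif €975 > Jamal €725 > Rosa €675.
Sofia has the top bid and wins; the price is the second-highest bid, €2,250.
Sofia's payoff = €2,000 − €2,250 = -€250. All other bidders lose, so their payoff is 0.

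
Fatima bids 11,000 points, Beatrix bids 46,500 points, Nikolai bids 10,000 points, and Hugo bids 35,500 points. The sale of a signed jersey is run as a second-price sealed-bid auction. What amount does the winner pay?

Price paid: 35,500 points.

Bids in descending order: Beatrix 46,500 points > Hugo 35,500 points > Fatima 11,000 points > Nikolai 10,000 points.
Beatrix has the highest bid, so Beatrix wins.
The second-highest bid is 35,500 points, so that is what Beatrix pays.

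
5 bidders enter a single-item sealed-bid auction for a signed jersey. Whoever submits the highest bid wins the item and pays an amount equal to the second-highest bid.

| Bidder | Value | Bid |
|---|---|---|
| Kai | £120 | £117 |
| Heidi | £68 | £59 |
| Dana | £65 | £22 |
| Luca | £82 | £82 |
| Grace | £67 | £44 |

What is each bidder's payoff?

Ordered from highest: Kai £117; Luca £82; Heidi £59; Grace £44; Dana £22.
Kai has the top bid and wins; the price is the second-highest bid, £82.
Kai's payoff = £120 − £82 = £38. All other bidders lose, so their payoff is 0.

Kai £38, Heidi £0, Dana £0, Luca £0, Grace £0.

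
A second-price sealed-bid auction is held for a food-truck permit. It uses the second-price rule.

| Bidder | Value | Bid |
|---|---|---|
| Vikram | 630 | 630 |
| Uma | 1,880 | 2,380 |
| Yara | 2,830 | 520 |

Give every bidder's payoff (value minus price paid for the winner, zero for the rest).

Payoffs: Vikram 0, Uma 1,250, Yara 0.

Bids in descending order: Uma 2,380 > Vikram 630 > Yara 520.
Uma has the top bid and wins; the price is the second-highest bid, 630.
Uma's payoff = 1,880 − 630 = 1,250. All other bidders lose, so their payoff is 0.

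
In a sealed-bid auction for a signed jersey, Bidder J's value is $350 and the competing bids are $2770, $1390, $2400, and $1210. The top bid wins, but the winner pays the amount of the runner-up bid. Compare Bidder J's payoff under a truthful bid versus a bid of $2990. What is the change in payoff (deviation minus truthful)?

The highest competing bid is $2770.
Bidding truthfully at $350: the top bid is $2770 (a rival), so Bidder J loses. Payoff = $0.
Bidding $2990: Bidder J has the top bid, wins, and pays the second-highest bid $2770. Payoff = $350 − $2770 = -$2420.
Change = -$2420 − $0 = -$2420.

Payoff change: -$2420.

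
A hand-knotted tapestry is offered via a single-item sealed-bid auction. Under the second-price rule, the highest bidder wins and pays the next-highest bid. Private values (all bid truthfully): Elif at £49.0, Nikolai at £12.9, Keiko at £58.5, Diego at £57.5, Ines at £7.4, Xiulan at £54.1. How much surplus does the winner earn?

Winner's surplus: £1.0.

Ranking the bids: Keiko £58.5 > Diego £57.5 > Xiulan £54.1 > Elif £49.0 > Nikolai £12.9 > Ines £7.4.
Keiko wins with the top bid and pays the second-highest, £57.5.
Surplus = £58.5 − £57.5 = £1.0.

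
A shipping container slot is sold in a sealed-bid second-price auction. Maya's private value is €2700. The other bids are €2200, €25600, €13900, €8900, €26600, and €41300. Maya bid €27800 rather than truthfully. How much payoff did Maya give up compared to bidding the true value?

€0

The highest competing bid is €41300.
Bidding truthfully at €2700: the top bid is €41300 (a rival), so Maya loses. Payoff = €0.
Bidding €27800: the top bid is €41300 (a rival), so Maya loses. Payoff = €0.
Regret = truthful payoff − actual payoff = €0 − €0 = €0.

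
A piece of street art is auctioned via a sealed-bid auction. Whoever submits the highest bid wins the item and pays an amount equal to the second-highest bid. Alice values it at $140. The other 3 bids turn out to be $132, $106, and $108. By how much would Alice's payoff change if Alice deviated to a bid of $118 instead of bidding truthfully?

-$8

The highest competing bid is $132.
Bidding truthfully at $140: Alice has the top bid, wins, and pays the second-highest bid $132. Payoff = $140 − $132 = $8.
Bidding $118: the top bid is $132 (a rival), so Alice loses. Payoff = $0.
Change = $0 − $8 = -$8.
Deviating from a truthful bid can only lose payoff in a second-price auction — never gain.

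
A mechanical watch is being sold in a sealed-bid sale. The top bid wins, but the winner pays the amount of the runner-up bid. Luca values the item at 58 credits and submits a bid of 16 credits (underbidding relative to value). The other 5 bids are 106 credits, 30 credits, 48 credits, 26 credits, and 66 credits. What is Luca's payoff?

Luca's payoff: 0 credits.

Highest competing bid: 106 credits.
Luca's bid 16 credits is not the highest, so Luca loses, pays nothing, and earns zero payoff.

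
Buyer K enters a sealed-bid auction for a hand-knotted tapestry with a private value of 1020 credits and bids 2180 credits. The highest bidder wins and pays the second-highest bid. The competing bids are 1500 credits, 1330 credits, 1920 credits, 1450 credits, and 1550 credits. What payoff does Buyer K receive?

Highest competing bid: 1920 credits.
Buyer K's bid 2180 credits is the highest overall, so Buyer K wins and pays the second-highest bid, 1920 credits.
Payoff = value − price = 1020 credits − 1920 credits = -900 credits.

Buyer K's payoff: -900 credits.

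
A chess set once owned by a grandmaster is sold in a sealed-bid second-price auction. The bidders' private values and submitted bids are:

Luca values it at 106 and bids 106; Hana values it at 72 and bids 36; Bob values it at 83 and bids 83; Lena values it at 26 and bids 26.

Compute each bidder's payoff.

Luca 23, Hana 0, Bob 0, Lena 0.

Ranking the bids: Luca 106 > Bob 83 > Hana 36 > Lena 26.
Luca has the top bid and wins; the price is the second-highest bid, 83.
Luca's payoff = 106 − 83 = 23. All other bidders lose, so their payoff is 0.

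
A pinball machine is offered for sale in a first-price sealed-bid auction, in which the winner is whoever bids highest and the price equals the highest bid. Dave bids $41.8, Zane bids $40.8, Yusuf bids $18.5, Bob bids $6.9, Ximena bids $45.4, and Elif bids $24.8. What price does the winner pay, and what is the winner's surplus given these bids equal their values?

Price $45.4; surplus $0.0.

Ranking the bids: Ximena $45.4 > Dave $41.8 > Zane $40.8 > Elif $24.8 > Yusuf $18.5 > Bob $6.9.
Ximena is the highest bidder, so Ximena wins.
Under the first-price rule, the price is the highest bid: $45.4.
Surplus = $45.4 − $45.4 = $0.0.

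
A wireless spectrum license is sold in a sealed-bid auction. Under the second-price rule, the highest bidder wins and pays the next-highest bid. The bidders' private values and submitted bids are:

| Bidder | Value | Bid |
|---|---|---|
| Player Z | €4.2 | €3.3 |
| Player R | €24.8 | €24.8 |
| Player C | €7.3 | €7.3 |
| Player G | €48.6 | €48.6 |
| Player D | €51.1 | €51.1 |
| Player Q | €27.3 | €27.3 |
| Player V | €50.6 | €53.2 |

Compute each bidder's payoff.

Payoffs: Player Z €0.0, Player R €0.0, Player C €0.0, Player G €0.0, Player D €0.0, Player Q €0.0, Player V -€0.5.

Bids in descending order: Player V €53.2; Player D €51.1; Player G €48.6; Player Q €27.3; Player R €24.8; Player C €7.3; Player Z €3.3.
Player V has the top bid and wins; the price is the second-highest bid, €51.1.
Player V's payoff = €50.6 − €51.1 = -€0.5. All other bidders lose, so their payoff is 0.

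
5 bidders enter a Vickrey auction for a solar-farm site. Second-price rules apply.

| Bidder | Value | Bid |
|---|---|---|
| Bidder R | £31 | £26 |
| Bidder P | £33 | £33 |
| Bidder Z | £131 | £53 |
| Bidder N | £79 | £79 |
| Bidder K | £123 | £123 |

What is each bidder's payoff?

Bidder R £0, Bidder P £0, Bidder Z £0, Bidder N £0, Bidder K £44.

Ranking the bids: Bidder K £123 > Bidder N £79 > Bidder Z £53 > Bidder P £33 > Bidder R £26.
Bidder K has the top bid and wins; the price is the second-highest bid, £79.
Bidder K's payoff = £123 − £79 = £44. All other bidders lose, so their payoff is 0.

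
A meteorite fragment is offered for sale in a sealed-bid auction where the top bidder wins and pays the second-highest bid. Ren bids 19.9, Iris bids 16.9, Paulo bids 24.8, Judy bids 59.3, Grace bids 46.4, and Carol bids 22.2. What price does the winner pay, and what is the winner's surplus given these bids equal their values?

The winner pays 46.4 for a surplus of 12.9.

Ranking the bids: Judy 59.3, then Grace 46.4, then Paulo 24.8, then Carol 22.2, then Ren 19.9, then Iris 16.9.
Judy is the highest bidder, so Judy wins.
Under the second-price rule, the price is the second-highest bid: 46.4.
Surplus = 59.3 − 46.4 = 12.9.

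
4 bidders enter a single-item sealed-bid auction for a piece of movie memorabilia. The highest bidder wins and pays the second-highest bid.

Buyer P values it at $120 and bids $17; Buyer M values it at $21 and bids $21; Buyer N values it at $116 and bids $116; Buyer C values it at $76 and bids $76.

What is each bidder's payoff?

Payoffs: Buyer P $0, Buyer M $0, Buyer N $40, Buyer C $0.

Bids in descending order: Buyer N $116; Buyer C $76; Buyer M $21; Buyer P $17.
Buyer N has the top bid and wins; the price is the second-highest bid, $76.
Buyer N's payoff = $116 − $76 = $40. All other bidders lose, so their payoff is 0.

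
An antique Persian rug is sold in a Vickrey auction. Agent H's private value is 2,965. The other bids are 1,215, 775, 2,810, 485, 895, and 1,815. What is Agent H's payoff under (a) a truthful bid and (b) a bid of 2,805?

Truthful: 155; alternative: 0.

The highest competing bid is 2,810.
Bidding truthfully at 2,965: Agent H has the top bid, wins, and pays the second-highest bid 2,810. Payoff = 2,965 − 2,810 = 155.
Bidding 2,805: the top bid is 2,810 (a rival), so Agent H loses. Payoff = 0.
Deviating from a truthful bid can only lose payoff in a second-price auction — never gain.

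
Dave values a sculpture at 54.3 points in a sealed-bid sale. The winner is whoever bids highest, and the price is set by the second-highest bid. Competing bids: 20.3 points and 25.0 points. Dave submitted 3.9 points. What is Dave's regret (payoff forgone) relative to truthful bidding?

29.3 points

The highest competing bid is 25.0 points.
Bidding truthfully at 54.3 points: Dave has the top bid, wins, and pays the second-highest bid 25.0 points. Payoff = 54.3 points − 25.0 points = 29.3 points.
Bidding 3.9 points: the top bid is 25.0 points (a rival), so Dave loses. Payoff = 0.0 points.
Regret = truthful payoff − actual payoff = 29.3 points − 0.0 points = 29.3 points.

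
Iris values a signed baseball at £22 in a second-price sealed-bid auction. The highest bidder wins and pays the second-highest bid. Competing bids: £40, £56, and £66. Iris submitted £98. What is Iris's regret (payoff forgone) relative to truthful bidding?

The highest competing bid is £66.
Bidding truthfully at £22: the top bid is £66 (a rival), so Iris loses. Payoff = £0.
Bidding £98: Iris has the top bid, wins, and pays the second-highest bid £66. Payoff = £22 − £66 = -£44.
Regret = truthful payoff − actual payoff = £0 − -£44 = £44.
This is the dominant-strategy logic: truthful bidding weakly beats any alternative.

Regret: £44.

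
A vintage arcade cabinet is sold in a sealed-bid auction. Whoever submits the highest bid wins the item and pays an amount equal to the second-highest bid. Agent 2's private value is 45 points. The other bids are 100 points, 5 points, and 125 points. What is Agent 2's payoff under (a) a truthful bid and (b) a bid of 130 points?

The highest competing bid is 125 points.
Bidding truthfully at 45 points: the top bid is 125 points (a rival), so Agent 2 loses. Payoff = 0 points.
Bidding 130 points: Agent 2 has the top bid, wins, and pays the second-highest bid 125 points. Payoff = 45 points − 125 points = -80 points.

(a) 0 points  (b) -80 points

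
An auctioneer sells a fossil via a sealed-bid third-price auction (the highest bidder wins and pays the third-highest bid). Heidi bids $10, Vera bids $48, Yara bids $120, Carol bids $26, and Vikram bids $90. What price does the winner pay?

Price paid: $48.

Ordered from highest: Yara $120 > Vikram $90 > Vera $48 > Carol $26 > Heidi $10.
Yara is the highest bidder, so Yara wins.
Under the third-price rule, the price is the third-highest bid: $48.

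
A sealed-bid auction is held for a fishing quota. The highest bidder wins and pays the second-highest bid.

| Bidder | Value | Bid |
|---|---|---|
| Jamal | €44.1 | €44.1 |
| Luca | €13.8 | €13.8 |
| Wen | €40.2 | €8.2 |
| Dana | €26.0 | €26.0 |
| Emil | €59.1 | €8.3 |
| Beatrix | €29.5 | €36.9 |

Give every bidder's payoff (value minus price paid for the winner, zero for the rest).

Jamal €7.2, Luca €0.0, Wen €0.0, Dana €0.0, Emil €0.0, Beatrix €0.0.

Bids in descending order: Jamal €44.1; Beatrix €36.9; Dana €26.0; Luca €13.8; Emil €8.3; Wen €8.2.
Jamal has the top bid and wins; the price is the second-highest bid, €36.9.
Jamal's payoff = €44.1 − €36.9 = €7.2. All other bidders lose, so their payoff is 0.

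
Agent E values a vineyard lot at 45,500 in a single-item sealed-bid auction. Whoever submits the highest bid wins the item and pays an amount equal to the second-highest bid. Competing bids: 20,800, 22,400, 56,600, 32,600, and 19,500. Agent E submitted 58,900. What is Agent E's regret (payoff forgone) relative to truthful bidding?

Payoff forgone: 11,100.

The highest competing bid is 56,600.
Bidding truthfully at 45,500: the top bid is 56,600 (a rival), so Agent E loses. Payoff = 0.
Bidding 58,900: Agent E has the top bid, wins, and pays the second-highest bid 56,600. Payoff = 45,500 − 56,600 = -11,100.
Regret = truthful payoff − actual payoff = 0 − -11,100 = 11,100.
Deviating from a truthful bid can only lose payoff in a second-price auction — never gain.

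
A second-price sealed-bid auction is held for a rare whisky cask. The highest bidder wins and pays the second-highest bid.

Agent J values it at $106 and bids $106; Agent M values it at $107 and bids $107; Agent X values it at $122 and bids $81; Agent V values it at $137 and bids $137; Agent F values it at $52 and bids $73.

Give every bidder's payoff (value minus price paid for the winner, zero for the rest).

Agent J $0, Agent M $0, Agent X $0, Agent V $30, Agent F $0.

Ranking the bids: Agent V $137 > Agent M $107 > Agent J $106 > Agent X $81 > Agent F $73.
Agent V has the top bid and wins; the price is the second-highest bid, $107.
Agent V's payoff = $137 − $107 = $30. All other bidders lose, so their payoff is 0.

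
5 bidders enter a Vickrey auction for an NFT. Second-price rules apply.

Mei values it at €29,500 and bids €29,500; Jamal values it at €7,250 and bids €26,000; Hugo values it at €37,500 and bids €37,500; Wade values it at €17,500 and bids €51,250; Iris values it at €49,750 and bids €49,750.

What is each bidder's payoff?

Mei €0, Jamal €0, Hugo €0, Wade -€32,250, Iris €0.

Ordered from highest: Wade €51,250 > Iris €49,750 > Hugo €37,500 > Mei €29,500 > Jamal €26,000.
Wade has the top bid and wins; the price is the second-highest bid, €49,750.
Wade's payoff = €17,500 − €49,750 = -€32,250. All other bidders lose, so their payoff is 0.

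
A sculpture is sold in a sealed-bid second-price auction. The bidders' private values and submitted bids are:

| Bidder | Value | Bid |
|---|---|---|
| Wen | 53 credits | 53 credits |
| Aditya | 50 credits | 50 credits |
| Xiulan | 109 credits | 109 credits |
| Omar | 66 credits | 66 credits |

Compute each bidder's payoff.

Payoffs: Wen 0 credits, Aditya 0 credits, Xiulan 43 credits, Omar 0 credits.

Bids in descending order: Xiulan 109 credits > Omar 66 credits > Wen 53 credits > Aditya 50 credits.
Xiulan has the top bid and wins; the price is the second-highest bid, 66 credits.
Xiulan's payoff = 109 credits − 66 credits = 43 credits. All other bidders lose, so their payoff is 0.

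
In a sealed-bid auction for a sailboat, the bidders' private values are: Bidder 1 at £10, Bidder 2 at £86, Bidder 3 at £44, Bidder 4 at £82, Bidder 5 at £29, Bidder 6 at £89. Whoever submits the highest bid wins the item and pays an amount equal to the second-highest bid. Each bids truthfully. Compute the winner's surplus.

Winner's surplus: £3.

Bids in descending order: Bidder 6 £89 > Bidder 2 £86 > Bidder 4 £82 > Bidder 3 £44 > Bidder 5 £29 > Bidder 1 £10.
Bidder 6 wins with the top bid and pays the second-highest, £86.
Surplus = £89 − £86 = £3.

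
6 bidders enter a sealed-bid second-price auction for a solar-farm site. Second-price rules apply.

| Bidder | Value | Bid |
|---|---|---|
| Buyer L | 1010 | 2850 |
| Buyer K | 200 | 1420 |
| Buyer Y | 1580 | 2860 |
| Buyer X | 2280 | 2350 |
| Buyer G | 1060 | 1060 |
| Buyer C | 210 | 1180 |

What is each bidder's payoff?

Buyer L 0, Buyer K 0, Buyer Y -1270, Buyer X 0, Buyer G 0, Buyer C 0.

Sorted high to low: Buyer Y 2860 > Buyer L 2850 > Buyer X 2350 > Buyer K 1420 > Buyer C 1180 > Buyer G 1060.
Buyer Y has the top bid and wins; the price is the second-highest bid, 2850.
Buyer Y's payoff = 1580 − 2850 = -1270. All other bidders lose, so their payoff is 0.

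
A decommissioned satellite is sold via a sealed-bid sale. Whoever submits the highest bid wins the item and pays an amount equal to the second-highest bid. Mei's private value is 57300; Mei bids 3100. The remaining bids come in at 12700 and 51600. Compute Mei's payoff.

Highest competing bid: 51600.
Mei's bid 3100 is not the highest, so Mei loses, pays nothing, and earns zero payoff.

0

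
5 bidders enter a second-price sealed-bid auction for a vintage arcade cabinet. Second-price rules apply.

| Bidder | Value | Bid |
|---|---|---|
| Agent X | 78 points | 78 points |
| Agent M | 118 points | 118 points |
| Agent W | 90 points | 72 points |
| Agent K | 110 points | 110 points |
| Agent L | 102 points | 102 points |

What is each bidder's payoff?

Ordered from highest: Agent M 118 points; Agent K 110 points; Agent L 102 points; Agent X 78 points; Agent W 72 points.
Agent M has the top bid and wins; the price is the second-highest bid, 110 points.
Agent M's payoff = 118 points − 110 points = 8 points. All other bidders lose, so their payoff is 0.

Payoffs: Agent X 0 points, Agent M 8 points, Agent W 0 points, Agent K 0 points, Agent L 0 points.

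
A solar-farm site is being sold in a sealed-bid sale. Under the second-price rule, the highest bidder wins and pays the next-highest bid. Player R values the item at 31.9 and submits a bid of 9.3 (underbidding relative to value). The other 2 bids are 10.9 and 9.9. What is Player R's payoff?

Highest competing bid: 10.9.
Player R's bid 9.3 is not the highest, so Player R loses, pays nothing, and earns zero payoff.

Payoff = 0.0.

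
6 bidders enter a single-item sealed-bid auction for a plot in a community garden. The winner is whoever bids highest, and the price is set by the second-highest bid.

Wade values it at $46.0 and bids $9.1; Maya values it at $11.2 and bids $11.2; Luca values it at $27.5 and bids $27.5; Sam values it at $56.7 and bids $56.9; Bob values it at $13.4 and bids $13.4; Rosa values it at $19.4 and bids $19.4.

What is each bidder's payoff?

Bids in descending order: Sam $56.9 > Luca $27.5 > Rosa $19.4 > Bob $13.4 > Maya $11.2 > Wade $9.1.
Sam has the top bid and wins; the price is the second-highest bid, $27.5.
Sam's payoff = $56.7 − $27.5 = $29.2. All other bidders lose, so their payoff is 0.

Wade $0.0, Maya $0.0, Luca $0.0, Sam $29.2, Bob $0.0, Rosa $0.0.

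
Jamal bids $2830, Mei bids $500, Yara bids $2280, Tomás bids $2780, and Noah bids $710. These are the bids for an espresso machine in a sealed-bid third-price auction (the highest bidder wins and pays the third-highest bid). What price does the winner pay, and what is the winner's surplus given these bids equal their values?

Ranking the bids: Jamal $2830; Tomás $2780; Yara $2280; Noah $710; Mei $500.
Jamal is the highest bidder, so Jamal wins.
Under the third-price rule, the price is the third-highest bid: $2280.
Surplus = $2830 − $2280 = $550.

Price $2280; surplus $550.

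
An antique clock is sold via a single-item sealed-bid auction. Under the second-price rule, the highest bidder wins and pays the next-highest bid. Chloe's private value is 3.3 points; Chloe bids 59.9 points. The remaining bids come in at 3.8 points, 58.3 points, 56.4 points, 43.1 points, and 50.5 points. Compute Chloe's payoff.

Highest competing bid: 58.3 points.
Chloe's bid 59.9 points is the highest overall, so Chloe wins and pays the second-highest bid, 58.3 points.
Payoff = value − price = 3.3 points − 58.3 points = -55.0 points.
Overbidding won the item at a price above value — truthful bidding would have avoided this loss.

Payoff = -55.0 points.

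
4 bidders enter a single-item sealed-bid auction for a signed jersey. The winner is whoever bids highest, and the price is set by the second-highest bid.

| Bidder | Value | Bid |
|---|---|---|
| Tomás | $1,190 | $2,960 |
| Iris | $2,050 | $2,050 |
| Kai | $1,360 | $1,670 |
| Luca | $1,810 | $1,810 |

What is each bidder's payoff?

Payoffs: Tomás -$860, Iris $0, Kai $0, Luca $0.

Bids in descending order: Tomás $2,960, then Iris $2,050, then Luca $1,810, then Kai $1,670.
Tomás has the top bid and wins; the price is the second-highest bid, $2,050.
Tomás's payoff = $1,190 − $2,050 = -$860. All other bidders lose, so their payoff is 0.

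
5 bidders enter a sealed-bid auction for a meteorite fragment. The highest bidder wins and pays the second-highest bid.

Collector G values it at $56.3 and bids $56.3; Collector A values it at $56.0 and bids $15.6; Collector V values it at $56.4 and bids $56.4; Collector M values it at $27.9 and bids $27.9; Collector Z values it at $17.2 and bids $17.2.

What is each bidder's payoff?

Ordered from highest: Collector V $56.4, then Collector G $56.3, then Collector M $27.9, then Collector Z $17.2, then Collector A $15.6.
Collector V has the top bid and wins; the price is the second-highest bid, $56.3.
Collector V's payoff = $56.4 − $56.3 = $0.1. All other bidders lose, so their payoff is 0.

Payoffs: Collector G $0.0, Collector A $0.0, Collector V $0.1, Collector M $0.0, Collector Z $0.0.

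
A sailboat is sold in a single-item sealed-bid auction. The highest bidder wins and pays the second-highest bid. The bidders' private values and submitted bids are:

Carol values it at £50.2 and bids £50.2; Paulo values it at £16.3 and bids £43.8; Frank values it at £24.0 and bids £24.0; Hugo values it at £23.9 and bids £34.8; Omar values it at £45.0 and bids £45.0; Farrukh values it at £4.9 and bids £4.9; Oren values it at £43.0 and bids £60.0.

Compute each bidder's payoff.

Sorted high to low: Oren £60.0 > Carol £50.2 > Omar £45.0 > Paulo £43.8 > Hugo £34.8 > Frank £24.0 > Farrukh £4.9.
Oren has the top bid and wins; the price is the second-highest bid, £50.2.
Oren's payoff = £43.0 − £50.2 = -£7.2. All other bidders lose, so their payoff is 0.

Carol £0.0, Paulo £0.0, Frank £0.0, Hugo £0.0, Omar £0.0, Farrukh £0.0, Oren -£7.2.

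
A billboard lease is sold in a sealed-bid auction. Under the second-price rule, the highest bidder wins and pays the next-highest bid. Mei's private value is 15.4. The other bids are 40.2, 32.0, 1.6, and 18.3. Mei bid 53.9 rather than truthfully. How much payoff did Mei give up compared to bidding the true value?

The highest competing bid is 40.2.
Bidding truthfully at 15.4: the top bid is 40.2 (a rival), so Mei loses. Payoff = 0.0.
Bidding 53.9: Mei has the top bid, wins, and pays the second-highest bid 40.2. Payoff = 15.4 − 40.2 = -24.8.
Regret = truthful payoff − actual payoff = 0.0 − -24.8 = 24.8.

Regret: 24.8.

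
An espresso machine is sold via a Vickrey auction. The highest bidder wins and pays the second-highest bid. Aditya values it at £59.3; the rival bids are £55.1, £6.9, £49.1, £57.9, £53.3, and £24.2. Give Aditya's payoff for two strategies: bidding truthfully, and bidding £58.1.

Truthful: £1.4; alternative: £1.4.

The highest competing bid is £57.9.
Bidding truthfully at £59.3: Aditya has the top bid, wins, and pays the second-highest bid £57.9. Payoff = £59.3 − £57.9 = £1.4.
Bidding £58.1: Aditya has the top bid, wins, and pays the second-highest bid £57.9. Payoff = £59.3 − £57.9 = £1.4.
The bid only affects whether you win, not the price — here both bids land on the same side of the top rival bid, so the deviation is payoff-neutral.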